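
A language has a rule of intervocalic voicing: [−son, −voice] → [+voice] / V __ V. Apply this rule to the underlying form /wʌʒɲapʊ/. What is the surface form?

The only segment in the rule's environment that also matches [−son, −voice] is /p/. Applying [+voice] turns the voiceless bilabial stop into /b/ (voiced bilabial stop), giving [wʌʒɲabʊ].

[wʌʒɲabʊ]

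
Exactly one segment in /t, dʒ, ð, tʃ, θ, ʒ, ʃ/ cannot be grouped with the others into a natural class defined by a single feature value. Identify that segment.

t

The remaining segments after removing /t/ share [+distributed]; /t/ (voiceless alveolar stop) is [−distributed]. For every other candidate removal, the leftover set fails to share any single feature value that the removed segment lacks.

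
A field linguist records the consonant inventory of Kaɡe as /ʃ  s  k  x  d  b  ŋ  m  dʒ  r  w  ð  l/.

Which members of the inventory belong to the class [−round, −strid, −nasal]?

Eliminate segments failing any feature: /ʃ, s, dʒ/ are [+strident]; /ŋ, m/ are [+nasal]; /w/ is [+round]. The remaining /k, x, d, b, r, ð, l/ satisfy [−round], [−strident], [−nasal].

k, x, d, b, r, ð, l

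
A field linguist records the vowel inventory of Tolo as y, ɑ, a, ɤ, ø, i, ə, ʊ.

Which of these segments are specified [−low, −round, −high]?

ɤ, ə

First, the [−low] segments are /y, ɤ, ø, i, ə, ʊ/.
Within that set, [−round] gives /ɤ, i, ə/.
Intersecting with [−high] leaves /ɤ, ə/.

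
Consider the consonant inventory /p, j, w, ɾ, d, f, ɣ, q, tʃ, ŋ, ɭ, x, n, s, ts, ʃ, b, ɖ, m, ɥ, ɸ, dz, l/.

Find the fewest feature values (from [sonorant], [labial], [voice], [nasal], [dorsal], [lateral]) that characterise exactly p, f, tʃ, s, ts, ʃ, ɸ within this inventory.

The class [−voice], [−dorsal] has exactly /p, f, tʃ, s, ts, ʃ, ɸ/ as its extension in this inventory. No smaller conjunction from the listed features achieves this: [−dorsal] alone would also admit /ɾ, d, ɭ, n, …/; [−voice] alone would also admit /q, x/; and checking the remaining single features turns up none with this extension.

[−voice, −dorsal]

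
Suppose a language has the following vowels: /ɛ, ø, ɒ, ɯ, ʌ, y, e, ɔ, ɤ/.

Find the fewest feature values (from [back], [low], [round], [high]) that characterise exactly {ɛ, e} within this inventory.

[-back, -round]

/ɛ, e/ are all [-back], [-round], and no other segment in the inventory matches both values. Dropping any one of them over-generates: [-round] alone would also admit /ɯ, ʌ, ɤ/; [-back] alone would also admit /ø, y/. No other single listed feature picks out exactly this set either, so fewer than two features will not do.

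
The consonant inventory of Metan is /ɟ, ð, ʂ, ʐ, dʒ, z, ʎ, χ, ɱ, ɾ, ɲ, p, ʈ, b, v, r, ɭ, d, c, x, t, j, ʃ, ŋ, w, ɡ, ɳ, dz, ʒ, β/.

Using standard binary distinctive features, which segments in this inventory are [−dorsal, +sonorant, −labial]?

ɾ, r, ɭ, ɳ

Checking each segment against [−dorsal], [+sonorant], [−labial]: /ɾ/ (alveolar tap), /r/ (alveolar trill), /ɭ/ (retroflex lateral approximant), /ɳ/ (retroflex nasal) satisfy every feature; every other segment in the inventory fails at least one.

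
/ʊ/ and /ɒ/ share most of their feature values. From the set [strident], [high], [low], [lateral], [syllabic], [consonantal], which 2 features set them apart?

The two segments share [-strident], [-lateral], [+syllabic], [-consonantal]. The only features from the list on which they differ: /ʊ/ is [+high] while /ɒ/ is [-high]; /ʊ/ is [-low] while /ɒ/ is [+low].

[high], [low]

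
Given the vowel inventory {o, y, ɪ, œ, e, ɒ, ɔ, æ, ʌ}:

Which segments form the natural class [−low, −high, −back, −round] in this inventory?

Checking each segment against [−low], [−high], [−back], [−round]: /e/ (mid front unrounded tense vowel) satisfies every feature; every other segment in the inventory fails at least one.

e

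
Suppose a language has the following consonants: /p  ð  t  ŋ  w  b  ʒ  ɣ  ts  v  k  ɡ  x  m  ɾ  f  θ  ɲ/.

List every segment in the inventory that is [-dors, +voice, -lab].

The [-dorsal] segments are /p, ð, t, b, ʒ, ts, v, m, ɾ, f, θ/.
Of those, [+voice] gives /ð, b, ʒ, v, m, ɾ/.
Intersecting with [-labial] leaves /ð, ʒ, ɾ/.

ð, ʒ, ɾ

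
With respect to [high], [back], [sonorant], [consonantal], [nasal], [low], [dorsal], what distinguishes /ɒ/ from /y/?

/ɒ/ (low back rounded vowel) and /y/ (high front rounded tense vowel) agree on [+sonorant], [−consonantal], [−nasal], [+dorsal]. They differ on [high] (/ɒ/ [−], /y/ [+]), [low] (/ɒ/ [+], /y/ [−]), [back] (/ɒ/ [+], /y/ [−]).

[high], [low], [back]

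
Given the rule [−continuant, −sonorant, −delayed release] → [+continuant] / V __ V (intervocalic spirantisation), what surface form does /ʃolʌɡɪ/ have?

/ɡ/ satisfies [−continuant, −sonorant, −delayed release] and sits in V __ V. The [+continuant] counterpart of the voiced velar stop is /ɣ/. Other segments in /ʃolʌɡɪ/ either fail the structural description or are not in the environment, so the surface form is [ʃolʌɣɪ].

[ʃolʌɣɪ]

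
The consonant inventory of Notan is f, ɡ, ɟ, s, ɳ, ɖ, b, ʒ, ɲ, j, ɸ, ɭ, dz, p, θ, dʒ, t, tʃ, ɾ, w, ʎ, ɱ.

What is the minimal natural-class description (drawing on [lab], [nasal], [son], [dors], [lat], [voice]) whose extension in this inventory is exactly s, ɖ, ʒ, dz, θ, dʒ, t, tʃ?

The class [−sonorant], [−labial], [−dorsal] has exactly /s, ɖ, ʒ, dz, θ, dʒ, t, tʃ/ as its extension in this inventory. No smaller conjunction from the listed features achieves this: [−labial, −dorsal] alone would also admit /ɳ, ɭ, ɾ/; [−sonorant, −dorsal] alone would also admit /f, b, ɸ, p/; [−sonorant, −labial] alone would also admit /ɡ, ɟ/; and checking the remaining two-feature bundles turns up none with this extension.

[−son, −lab, −dors]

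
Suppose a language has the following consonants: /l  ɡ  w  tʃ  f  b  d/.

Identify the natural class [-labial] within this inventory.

l, ɡ, tʃ, d

The feature [labial] marks segments articulated with one or both lips. In this inventory /l, ɡ, tʃ, d/ lack that property, so they are [-labial]; /w, f, b/ are [+labial].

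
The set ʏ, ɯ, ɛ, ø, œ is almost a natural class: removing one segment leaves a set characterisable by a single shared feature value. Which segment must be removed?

The remaining segments after removing /ɯ/ share [-back]; /ɯ/ (high back unrounded vowel) is [+back]. For every other candidate removal, the leftover set fails to share any single feature value that the removed segment lacks.

ɯ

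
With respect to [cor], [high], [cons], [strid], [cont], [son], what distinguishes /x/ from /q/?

/x/ (voiceless velar fricative) and /q/ (voiceless uvular stop) agree on [−coronal], [+consonantal], [−strident], [−sonorant]. They differ on [continuant] (/x/ [+], /q/ [−]), [high] (/x/ [+], /q/ [−]).

[continuant], [high]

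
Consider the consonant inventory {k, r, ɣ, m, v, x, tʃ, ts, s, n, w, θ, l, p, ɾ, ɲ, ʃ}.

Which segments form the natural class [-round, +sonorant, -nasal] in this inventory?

r, l, ɾ

First, the [-round] segments are /k, r, ɣ, m, v, x, tʃ, ts, s, n, θ, l, p, ɾ, ɲ, ʃ/.
Within that set, [+sonorant] gives /r, m, n, l, ɾ, ɲ/.
Then [-nasal] leaves /r, l, ɾ/.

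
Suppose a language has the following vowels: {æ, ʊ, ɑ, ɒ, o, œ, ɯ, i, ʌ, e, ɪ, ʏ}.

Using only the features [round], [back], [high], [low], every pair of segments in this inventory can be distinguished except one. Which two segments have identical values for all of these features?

ɪ, i

/ɪ/ (high front unrounded lax vowel) and /i/ (high front unrounded tense vowel) are both [-round], [-back], [+high], [-low], so none of the listed features separates them. (They do differ in [tense], which is not among the given features.) Every other pair in the inventory differs on at least one listed feature.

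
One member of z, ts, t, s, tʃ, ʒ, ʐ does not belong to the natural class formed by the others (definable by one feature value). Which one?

t

The remaining segments after removing /t/ share [+strident]; /t/ (voiceless alveolar stop) is [−strident]. For every other candidate removal, the leftover set fails to share any single feature value that the removed segment lacks.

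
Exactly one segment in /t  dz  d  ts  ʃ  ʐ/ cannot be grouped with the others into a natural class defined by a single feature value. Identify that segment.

/ʐ, d, ts, dz, t/ are all [−distributed], but /ʃ/ (voiceless postalveolar fricative) is [+distributed]. No other single segment can be removed to leave a set sharing one feature value that the removed segment lacks, so /ʃ/ is the odd one out.

ʃ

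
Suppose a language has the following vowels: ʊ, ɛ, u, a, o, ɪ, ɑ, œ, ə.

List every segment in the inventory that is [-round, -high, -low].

ɛ, ə

Among the inventory, the [-round] segments are /ɛ, a, ɪ, ɑ, ə/.
Within that set, [-high] gives /ɛ, a, ɑ, ə/.
Of those, [-low] leaves /ɛ, ə/.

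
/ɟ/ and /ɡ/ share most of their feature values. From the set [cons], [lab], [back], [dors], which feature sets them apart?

[back]

/ɟ/ (voiced palatal stop) and /ɡ/ (voiced velar stop) agree on [+consonantal], [−labial], [+dorsal]. They differ on [back] (/ɟ/ [−], /ɡ/ [+]).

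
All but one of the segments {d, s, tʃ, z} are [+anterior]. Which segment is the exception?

tʃ

/tʃ/ is the voiceless postalveolar affricate, which is [−anterior]; the rest — /s, z, d/ — are [+anterior].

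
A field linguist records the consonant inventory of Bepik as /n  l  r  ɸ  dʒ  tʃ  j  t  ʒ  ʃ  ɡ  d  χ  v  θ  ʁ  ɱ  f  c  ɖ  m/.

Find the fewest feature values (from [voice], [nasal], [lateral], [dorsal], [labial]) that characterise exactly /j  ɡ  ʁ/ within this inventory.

/j, ɡ, ʁ/ are all [+voice], [+dorsal], and no other segment in the inventory matches both values. Dropping any one of them over-generates: [+dorsal] alone would also admit /χ, c/; [+voice] alone would also admit /n, l, r, dʒ, …/. No other single listed feature picks out exactly this set either, so fewer than two features will not do.

[+voice, +dorsal]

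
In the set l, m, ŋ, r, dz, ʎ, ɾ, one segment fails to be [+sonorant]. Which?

dz

Every segment except /dz/ is [+sonorant]. /dz/ (voiced alveolar affricate) is [-sonorant], so it is the exception.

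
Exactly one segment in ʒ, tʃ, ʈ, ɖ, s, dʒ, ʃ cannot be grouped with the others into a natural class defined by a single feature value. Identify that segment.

/ʒ, dʒ, ʃ, ʈ, tʃ, ɖ/ are all [−anterior], but /s/ (voiceless alveolar fricative) is [+anterior]. No other single segment can be removed to leave a set sharing one feature value that the removed segment lacks, so /s/ is the odd one out.

s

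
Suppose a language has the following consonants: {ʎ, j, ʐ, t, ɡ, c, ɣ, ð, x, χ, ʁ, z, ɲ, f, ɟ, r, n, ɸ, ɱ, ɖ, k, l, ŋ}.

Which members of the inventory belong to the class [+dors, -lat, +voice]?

j, ɡ, ɣ, ʁ, ɲ, ɟ, ŋ

Eliminate segments failing any feature: /ʎ/ is [+lateral]; /ʐ, t, ð, z, f, r, n, ɸ, ɱ, ɖ, l/ are [-dorsal]; /c, x, χ, k/ are [-voice]. The remaining /j, ɡ, ɣ, ʁ, ɲ, ɟ, ŋ/ satisfy [+dorsal], [-lateral], [+voice].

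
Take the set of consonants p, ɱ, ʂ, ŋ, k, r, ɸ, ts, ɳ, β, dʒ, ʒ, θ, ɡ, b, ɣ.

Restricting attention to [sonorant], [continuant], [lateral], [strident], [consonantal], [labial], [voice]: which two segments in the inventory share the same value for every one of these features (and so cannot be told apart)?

ŋ, ɳ

/ŋ/ (velar nasal) and /ɳ/ (retroflex nasal) are both [+sonorant], [−continuant], [−lateral], [−strident], [+consonantal], [−labial], [+voice], so none of the listed features separates them. (They do differ in [coronal] and [dorsal], which are not among the given features.) Every other pair in the inventory differs on at least one listed feature.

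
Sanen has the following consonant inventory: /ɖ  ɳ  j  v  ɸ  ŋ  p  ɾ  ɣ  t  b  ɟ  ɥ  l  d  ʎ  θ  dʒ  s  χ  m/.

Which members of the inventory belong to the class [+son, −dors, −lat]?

ɳ, ɾ, m

Among the inventory, the [+sonorant] segments are /ɳ, j, ŋ, ɾ, ɥ, l, ʎ, m/.
Intersecting with [−dorsal] gives /ɳ, ɾ, l, m/.
Of those, [−lateral] leaves /ɳ, ɾ, m/.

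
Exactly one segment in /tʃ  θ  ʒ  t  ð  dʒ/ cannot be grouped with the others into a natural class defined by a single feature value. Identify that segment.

t

[distributed] groups all but one: /ð, tʃ, θ, dʒ, ʒ/ share [+distributed] while /t/ (voiceless alveolar stop) alone is [-distributed]. Removing any other segment would not leave a single-feature class that excludes it.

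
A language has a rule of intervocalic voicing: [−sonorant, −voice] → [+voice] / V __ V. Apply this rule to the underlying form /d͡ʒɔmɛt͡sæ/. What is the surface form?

/t͡s/ satisfies [−sonorant, −voice] and sits in V __ V. The [+voice] counterpart of the voiceless alveolar affricate is /d͡z/. Other segments in /d͡ʒɔmɛt͡sæ/ either fail the structural description or are not in the environment, so the surface form is [d͡ʒɔmɛd͡zæ].

[d͡ʒɔmɛd͡zæ]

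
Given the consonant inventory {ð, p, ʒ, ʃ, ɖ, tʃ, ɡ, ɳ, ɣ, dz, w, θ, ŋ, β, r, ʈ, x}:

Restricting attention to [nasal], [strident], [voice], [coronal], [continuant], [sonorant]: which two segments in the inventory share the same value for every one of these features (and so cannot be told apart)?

β, ɣ

Both /β/ and /ɣ/ are [−nasal], [−strident], [+voice], [−coronal], [+continuant], [−sonorant]. Since the list omits [labial] and [dorsal] — which do distinguish the voiced bilabial fricative from the voiced velar fricative — this pair collapses; all other pairs remain distinct.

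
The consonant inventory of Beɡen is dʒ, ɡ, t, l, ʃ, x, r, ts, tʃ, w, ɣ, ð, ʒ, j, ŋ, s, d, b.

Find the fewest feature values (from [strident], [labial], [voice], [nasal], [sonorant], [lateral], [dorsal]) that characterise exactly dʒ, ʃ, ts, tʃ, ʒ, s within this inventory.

The target set is precisely the extension of [+strident] in this inventory.

[+strident]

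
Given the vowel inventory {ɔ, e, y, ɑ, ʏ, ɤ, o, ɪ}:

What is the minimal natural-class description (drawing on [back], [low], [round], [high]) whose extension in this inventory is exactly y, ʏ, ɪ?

The target set is precisely the extension of [+high] in this inventory.

[+high]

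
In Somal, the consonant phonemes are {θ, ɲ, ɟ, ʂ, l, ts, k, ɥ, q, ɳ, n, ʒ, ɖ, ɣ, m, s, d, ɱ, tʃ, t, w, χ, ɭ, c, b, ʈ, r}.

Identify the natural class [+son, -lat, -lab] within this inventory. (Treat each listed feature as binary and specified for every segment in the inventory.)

ɲ, ɳ, n, r

Eliminate segments failing any feature: /θ, ɟ, ʂ, ts, k, q, ʒ, ɖ, ɣ, s, d, tʃ, t, χ, c, b, ʈ/ are [-sonorant]; /l, ɭ/ are [+lateral]; /ɥ, m, ɱ, w/ are [+labial]. The remaining /ɲ, ɳ, n, r/ satisfy [+sonorant], [-lateral], [-labial].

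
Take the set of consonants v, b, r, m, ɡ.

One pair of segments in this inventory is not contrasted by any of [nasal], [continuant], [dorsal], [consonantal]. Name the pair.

On the given features, /r/ and /v/ have an identical profile: [−nasal], [+continuant], [−dorsal], [+consonantal]. No other two segments in the inventory coincide on all 4 features. (They do differ in [sonorant], [labial] and [coronal], which are not among the given features.)

r, v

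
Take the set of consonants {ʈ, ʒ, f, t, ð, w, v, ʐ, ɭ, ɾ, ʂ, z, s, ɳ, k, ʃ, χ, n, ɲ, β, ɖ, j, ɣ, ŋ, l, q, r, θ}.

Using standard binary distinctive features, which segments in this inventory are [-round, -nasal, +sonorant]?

Eliminate segments failing any feature: /ʈ, ʒ, f, t, ð, v, ʐ, ʂ, z, s, k, ʃ, χ, β, ɖ, ɣ, q, θ/ are [-sonorant]; /w/ is [+round]; /ɳ, n, ɲ, ŋ/ are [+nasal]. The remaining /ɭ, ɾ, j, l, r/ satisfy [-round], [-nasal], [+sonorant].

ɭ, ɾ, j, l, r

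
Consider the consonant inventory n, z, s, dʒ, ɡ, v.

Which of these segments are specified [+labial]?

The feature [labial] marks segments articulated with one or both lips. In this inventory /v/ has that property, so it is [+labial]; /n, z, s, dʒ, ɡ/ are [-labial].

v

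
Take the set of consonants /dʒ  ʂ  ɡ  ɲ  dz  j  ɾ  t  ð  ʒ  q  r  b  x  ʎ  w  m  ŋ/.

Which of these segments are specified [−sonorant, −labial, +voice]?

Eliminate segments failing any feature: /ʂ, t, q, x/ are [−voice]; /ɲ, j, ɾ, r, ʎ, w, m, ŋ/ are [+sonorant]; /b/ is [+labial]. The remaining /dʒ, ɡ, dz, ð, ʒ/ satisfy [−sonorant], [−labial], [+voice].

dʒ, ɡ, dz, ð, ʒ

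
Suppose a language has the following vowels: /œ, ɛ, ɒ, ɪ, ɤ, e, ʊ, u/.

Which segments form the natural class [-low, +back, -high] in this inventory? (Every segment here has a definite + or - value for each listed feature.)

Eliminate segments failing any feature: /œ, ɛ, ɪ, e/ are [-back]; /ɒ/ is [+low]; /ʊ, u/ are [+high]. The remaining /ɤ/ satisfy [-low], [+back], [-high].

ɤ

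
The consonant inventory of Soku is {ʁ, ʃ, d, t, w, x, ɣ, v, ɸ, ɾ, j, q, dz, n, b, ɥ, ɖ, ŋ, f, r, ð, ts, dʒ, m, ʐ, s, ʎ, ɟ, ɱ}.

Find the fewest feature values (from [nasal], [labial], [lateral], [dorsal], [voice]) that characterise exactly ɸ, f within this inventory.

/ɸ, f/ are all [−voice], [+labial], and no other segment in the inventory matches both values. Dropping any one of them over-generates: [+labial] alone would also admit /w, v, b, ɥ, …/; [−voice] alone would also admit /ʃ, t, x, q, …/. No other single listed feature picks out exactly this set either, so fewer than two features will not do.

[−voice, +labial]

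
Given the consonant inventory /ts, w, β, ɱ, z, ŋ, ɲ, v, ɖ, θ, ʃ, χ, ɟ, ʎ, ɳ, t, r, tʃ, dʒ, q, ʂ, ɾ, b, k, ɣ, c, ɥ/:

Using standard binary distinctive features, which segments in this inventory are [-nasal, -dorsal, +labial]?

β, v, b

First, the [-nasal] segments are /ts, w, β, z, v, ɖ, θ, ʃ, χ, ɟ, ʎ, t, r, tʃ, dʒ, q, ʂ, ɾ, b, k, ɣ, c, ɥ/.
Of those, [-dorsal] gives /ts, β, z, v, ɖ, θ, ʃ, t, r, tʃ, dʒ, ʂ, ɾ, b/.
Of those, [+labial] leaves /β, v, b/.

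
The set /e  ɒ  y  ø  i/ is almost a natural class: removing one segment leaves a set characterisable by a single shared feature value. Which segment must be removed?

The remaining segments after removing /ɒ/ share [-low]; /ɒ/ (low back rounded vowel) is [+low]. For every other candidate removal, the leftover set fails to share any single feature value that the removed segment lacks.

ɒ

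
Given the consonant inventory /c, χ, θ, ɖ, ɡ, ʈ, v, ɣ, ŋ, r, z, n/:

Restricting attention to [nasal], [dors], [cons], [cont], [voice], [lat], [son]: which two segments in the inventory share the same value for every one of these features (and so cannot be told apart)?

v, z

Both /v/ and /z/ are [-nasal], [-dorsal], [+consonantal], [+continuant], [+voice], [-lateral], [-sonorant]. Since the list omits [labial] and [coronal] — which do distinguish the voiced labiodental fricative from the voiced alveolar fricative — this pair collapses; all other pairs remain distinct.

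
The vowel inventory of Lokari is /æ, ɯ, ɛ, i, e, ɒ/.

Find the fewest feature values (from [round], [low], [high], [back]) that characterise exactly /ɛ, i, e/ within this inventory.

[−low, −back]

/ɛ, i, e/ are all [−low], [−back], and no other segment in the inventory matches both values. Dropping any one of them over-generates: [−back] alone would also admit /æ/; [−low] alone would also admit /ɯ/. No other single listed feature picks out exactly this set either, so fewer than two features will not do.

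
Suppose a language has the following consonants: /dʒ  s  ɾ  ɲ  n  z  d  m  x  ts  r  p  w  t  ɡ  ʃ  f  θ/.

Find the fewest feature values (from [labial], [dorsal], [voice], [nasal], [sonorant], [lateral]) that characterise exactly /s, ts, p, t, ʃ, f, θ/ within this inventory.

[−voice, −dorsal]

The class [−voice], [−dorsal] has exactly /s, ts, p, t, ʃ, f, θ/ as its extension in this inventory. No smaller conjunction from the listed features achieves this: [−dorsal] alone would also admit /dʒ, ɾ, n, z, …/; [−voice] alone would also admit /x/; and checking the remaining single features turns up none with this extension.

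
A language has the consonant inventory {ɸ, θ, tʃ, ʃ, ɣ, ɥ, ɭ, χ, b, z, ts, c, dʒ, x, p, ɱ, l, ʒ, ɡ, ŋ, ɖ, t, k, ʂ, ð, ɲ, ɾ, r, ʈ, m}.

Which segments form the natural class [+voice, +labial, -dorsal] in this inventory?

Eliminate segments failing any feature: /ɸ, θ, tʃ, ʃ, χ, ts, c, x, p, t, k, ʂ, ʈ/ are [-voice]; /ɣ, ɭ, z, dʒ, l, ʒ, ɡ, ŋ, ɖ, ð, ɲ, ɾ, r/ are [-labial]; /ɥ/ is [+dorsal]. The remaining /b, ɱ, m/ satisfy [+voice], [+labial], [-dorsal].

b, ɱ, m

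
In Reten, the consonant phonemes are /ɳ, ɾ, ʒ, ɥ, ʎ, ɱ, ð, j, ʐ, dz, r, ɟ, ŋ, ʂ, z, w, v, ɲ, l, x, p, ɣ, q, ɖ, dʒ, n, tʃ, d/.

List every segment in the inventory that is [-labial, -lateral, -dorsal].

ɳ, ɾ, ʒ, ð, ʐ, dz, r, ʂ, z, ɖ, dʒ, n, tʃ, d

Among the inventory, the [-labial] segments are /ɳ, ɾ, ʒ, ʎ, ð, j, ʐ, dz, r, ɟ, ŋ, ʂ, z, ɲ, l, x, ɣ, q, ɖ, dʒ, n, tʃ, d/.
Intersecting with [-lateral] gives /ɳ, ɾ, ʒ, ð, j, ʐ, dz, r, ɟ, ŋ, ʂ, z, ɲ, x, ɣ, q, ɖ, dʒ, n, tʃ, d/.
Among these, [-dorsal] leaves /ɳ, ɾ, ʒ, ð, ʐ, dz, r, ʂ, z, ɖ, dʒ, n, tʃ, d/.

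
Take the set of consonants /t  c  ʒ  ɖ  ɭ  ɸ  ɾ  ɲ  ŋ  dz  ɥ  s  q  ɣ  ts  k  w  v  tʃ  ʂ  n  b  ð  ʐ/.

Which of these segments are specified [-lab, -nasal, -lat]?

Eliminate segments failing any feature: /ɭ/ is [+lateral]; /ɸ, ɥ, w, v, b/ are [+labial]; /ɲ, ŋ, n/ are [+nasal]. The remaining /t, c, ʒ, ɖ, ɾ, dz, s, q, ɣ, ts, k, tʃ, ʂ, ð, ʐ/ satisfy [-labial], [-nasal], [-lateral].

t, c, ʒ, ɖ, ɾ, dz, s, q, ɣ, ts, k, tʃ, ʂ, ð, ʐ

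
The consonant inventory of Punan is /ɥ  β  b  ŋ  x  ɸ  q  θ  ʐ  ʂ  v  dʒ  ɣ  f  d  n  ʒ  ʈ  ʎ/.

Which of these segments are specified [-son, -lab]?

Checking each segment against [-sonorant], [-labial]: /x/ (voiceless velar fricative), /q/ (voiceless uvular stop), /θ/ (voiceless dental fricative), /ʐ/ (voiced retroflex fricative), /ʂ/ (voiceless retroflex fricative), /dʒ/ (voiced postalveolar affricate), among others, satisfy every feature; every other segment in the inventory fails at least one.

x, q, θ, ʐ, ʂ, dʒ, ɣ, d, ʒ, ʈ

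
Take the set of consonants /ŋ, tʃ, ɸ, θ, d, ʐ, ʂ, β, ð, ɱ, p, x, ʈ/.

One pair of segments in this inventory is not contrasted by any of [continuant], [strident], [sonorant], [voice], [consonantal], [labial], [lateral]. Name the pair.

/x/ (voiceless velar fricative) and /θ/ (voiceless dental fricative) are both [+continuant], [-strident], [-sonorant], [-voice], [+consonantal], [-labial], [-lateral], so none of the listed features separates them. (They do differ in [coronal] and [dorsal], which are not among the given features.) Every other pair in the inventory differs on at least one listed feature.

x, θ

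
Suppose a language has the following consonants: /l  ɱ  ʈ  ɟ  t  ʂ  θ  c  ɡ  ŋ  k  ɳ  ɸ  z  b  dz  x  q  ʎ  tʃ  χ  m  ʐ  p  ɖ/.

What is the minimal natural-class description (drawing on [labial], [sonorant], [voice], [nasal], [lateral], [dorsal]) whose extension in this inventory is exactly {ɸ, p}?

/ɸ, p/ are all [−voice], [+labial], and no other segment in the inventory matches both values. Dropping any one of them over-generates: [+labial] alone would also admit /ɱ, b, m/; [−voice] alone would also admit /ʈ, t, ʂ, θ, …/. No other single listed feature picks out exactly this set either, so fewer than two features will not do.

[−voice, +labial]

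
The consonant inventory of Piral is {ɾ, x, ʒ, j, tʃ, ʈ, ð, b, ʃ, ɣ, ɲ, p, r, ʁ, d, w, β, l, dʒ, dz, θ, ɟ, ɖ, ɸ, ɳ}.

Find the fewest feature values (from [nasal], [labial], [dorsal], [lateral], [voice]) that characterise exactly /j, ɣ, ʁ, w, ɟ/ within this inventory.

/j, ɣ, ʁ, w, ɟ/ are all [+voice], [−nasal], [+dorsal], and no other segment in the inventory matches all three values. Dropping any one of them over-generates: [−nasal, +dorsal] alone would also admit /x/; [+voice, +dorsal] alone would also admit /ɲ/; [+voice, −nasal] alone would also admit /ɾ, ʒ, ð, b, …/. No other combination of two listed features picks out exactly this set either, so fewer than three features will not do.

[+voice, −nasal, +dorsal]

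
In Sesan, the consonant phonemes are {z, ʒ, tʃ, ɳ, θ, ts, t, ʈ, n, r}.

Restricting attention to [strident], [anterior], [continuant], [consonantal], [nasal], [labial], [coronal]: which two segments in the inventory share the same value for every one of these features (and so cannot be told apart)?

Both /θ/ and /r/ are [−strident], [+anterior], [+continuant], [+consonantal], [−nasal], [−labial], [+coronal]. Since the list omits [sonorant] and [voice] — which do distinguish the voiceless dental fricative from the alveolar trill — this pair collapses; all other pairs remain distinct.

θ, r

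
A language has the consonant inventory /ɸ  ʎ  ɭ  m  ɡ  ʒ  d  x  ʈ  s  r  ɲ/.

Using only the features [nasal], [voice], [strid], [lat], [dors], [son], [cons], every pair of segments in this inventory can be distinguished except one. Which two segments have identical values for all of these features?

ʈ, ɸ

Both /ʈ/ and /ɸ/ are [-nasal], [-voice], [-strident], [-lateral], [-dorsal], [-sonorant], [+consonantal]. Since the list omits [continuant], [labial] and [coronal] — which do distinguish the voiceless retroflex stop from the voiceless bilabial fricative — this pair collapses; all other pairs remain distinct.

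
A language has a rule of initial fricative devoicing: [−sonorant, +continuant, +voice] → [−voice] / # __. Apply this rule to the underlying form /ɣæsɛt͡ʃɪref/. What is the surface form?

[xæsɛt͡ʃɪref]

Only the initial segment /ɣ/ is both word-initial and matches the structural description. It is a voiced velar fricative, so [−sonorant, +continuant, +voice] holds; changing it to [−voice] with all other features held fixed yields /x/ (voiceless velar fricative). No other segment meets both the structural description and the environment, so the output is [xæsɛt͡ʃɪref].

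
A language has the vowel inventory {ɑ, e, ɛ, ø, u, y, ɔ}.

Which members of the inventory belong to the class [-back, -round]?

First, the [-back] segments are /e, ɛ, ø, y/.
Among these, [-round] leaves /e, ɛ/.

e, ɛ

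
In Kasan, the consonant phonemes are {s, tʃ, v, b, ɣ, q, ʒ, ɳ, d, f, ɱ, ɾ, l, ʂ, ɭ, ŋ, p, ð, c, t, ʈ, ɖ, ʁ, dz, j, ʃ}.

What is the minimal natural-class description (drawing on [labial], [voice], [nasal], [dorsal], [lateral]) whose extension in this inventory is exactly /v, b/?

Every target segment is [+voice], [-nasal], [+labial]; each remaining inventory member fails at least one of these. Each conjunct is needed — [-nasal, +labial] alone would also admit /f, p/; [+voice, +labial] alone would also admit /ɱ/; [+voice, -nasal] alone would also admit /ɣ, ʒ, d, ɾ, …/ — and no other combination of two listed features has exactly this extension, so three is the minimum.

[+voice, -nasal, +labial]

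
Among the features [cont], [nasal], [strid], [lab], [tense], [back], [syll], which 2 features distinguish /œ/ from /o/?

[back], [tense]

The two segments share [+continuant], [−nasal], [−strident], [+labial], [+syllabic]. The only features from the list on which they differ: /œ/ is [−back] while /o/ is [+back]; /œ/ is [−tense] while /o/ is [+tense].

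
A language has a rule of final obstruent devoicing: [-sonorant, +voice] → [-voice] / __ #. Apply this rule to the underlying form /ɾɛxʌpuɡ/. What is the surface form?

The only segment in the rule's environment that also matches [-sonorant, +voice] is /ɡ/. Applying [-voice] turns the voiced velar stop into /k/ (voiceless velar stop), giving [ɾɛxʌpuk].

[ɾɛxʌpuk]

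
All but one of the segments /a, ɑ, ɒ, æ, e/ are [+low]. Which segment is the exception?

e

/e/ is the mid front unrounded tense vowel, which is [-low]; the rest — /æ, ɑ, ɒ, a/ — are [+low].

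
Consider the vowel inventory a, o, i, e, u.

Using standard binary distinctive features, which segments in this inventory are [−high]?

a, o, e

The feature [high] marks segments produced with the tongue body raised. In this inventory /a, o, e/ lack that property, so they are [−high]; /i, u/ are [+high].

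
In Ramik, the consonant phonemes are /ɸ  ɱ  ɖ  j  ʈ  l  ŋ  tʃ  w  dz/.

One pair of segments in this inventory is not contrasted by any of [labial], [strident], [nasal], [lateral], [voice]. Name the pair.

On the given features, /j/ and /ɖ/ have an identical profile: [−labial], [−strident], [−nasal], [−lateral], [+voice]. No other two segments in the inventory coincide on all 5 features. (They do differ in [sonorant], [continuant] and [dorsal], which are not among the given features.)

j, ɖ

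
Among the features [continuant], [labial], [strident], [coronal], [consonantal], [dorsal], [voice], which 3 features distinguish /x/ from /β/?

/x/ (voiceless velar fricative) and /β/ (voiced bilabial fricative) agree on [+continuant], [-strident], [-coronal], [+consonantal]. They differ on [voice] (/x/ [-], /β/ [+]), [labial] (/x/ [-], /β/ [+]), [dorsal] (/x/ [+], /β/ [-]).

[voice], [labial], [dorsal]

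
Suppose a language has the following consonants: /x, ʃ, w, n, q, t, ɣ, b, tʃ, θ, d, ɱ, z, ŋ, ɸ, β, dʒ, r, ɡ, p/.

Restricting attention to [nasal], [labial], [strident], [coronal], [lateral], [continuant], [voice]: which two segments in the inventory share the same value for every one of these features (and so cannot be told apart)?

On the given features, /w/ and /β/ have an identical profile: [−nasal], [+labial], [−strident], [−coronal], [−lateral], [+continuant], [+voice]. No other two segments in the inventory coincide on all 7 features. (They do differ in [sonorant], [round] and [dorsal], which are not among the given features.)

w, β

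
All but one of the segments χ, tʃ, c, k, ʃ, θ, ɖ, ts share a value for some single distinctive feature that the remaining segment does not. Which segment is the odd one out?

ɖ

/ts, tʃ, c, k, θ, ʃ, χ/ are all [-voice], but /ɖ/ (voiced retroflex stop) is [+voice]. No other single segment can be removed to leave a set sharing one feature value that the removed segment lacks, so /ɖ/ is the odd one out.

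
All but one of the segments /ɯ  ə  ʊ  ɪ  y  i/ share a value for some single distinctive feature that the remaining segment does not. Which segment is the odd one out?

ə

/i, y, ɪ, ʊ, ɯ/ are all [+high], but /ə/ (mid central vowel (schwa)) is [−high]. No other single segment can be removed to leave a set sharing one feature value that the removed segment lacks, so /ə/ is the odd one out.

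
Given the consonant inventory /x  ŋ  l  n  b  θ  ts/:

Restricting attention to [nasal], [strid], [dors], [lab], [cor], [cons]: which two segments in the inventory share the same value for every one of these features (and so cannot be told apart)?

/l/ (alveolar lateral approximant) and /θ/ (voiceless dental fricative) are both [−nasal], [−strident], [−dorsal], [−labial], [+coronal], [+consonantal], so none of the listed features separates them. (They do differ in [sonorant], [voice] and [lateral], which are not among the given features.) Every other pair in the inventory differs on at least one listed feature.

l, θ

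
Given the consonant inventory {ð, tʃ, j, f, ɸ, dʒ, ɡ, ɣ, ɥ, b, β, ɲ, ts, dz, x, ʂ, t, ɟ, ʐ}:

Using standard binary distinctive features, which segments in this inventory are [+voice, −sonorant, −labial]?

Eliminate segments failing any feature: /tʃ, f, ɸ, ts, x, ʂ, t/ are [−voice]; /j, ɥ, ɲ/ are [+sonorant]; /b, β/ are [+labial]. The remaining /ð, dʒ, ɡ, ɣ, dz, ɟ, ʐ/ satisfy [+voice], [−sonorant], [−labial].

ð, dʒ, ɡ, ɣ, dz, ɟ, ʐ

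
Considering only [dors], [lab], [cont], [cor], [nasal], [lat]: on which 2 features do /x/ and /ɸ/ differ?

[labial], [dorsal]

/x/ is the voiceless velar fricative and /ɸ/ is the voiceless bilabial fricative. Both are [+continuant], [−coronal], [−nasal], [−lateral]. /x/ is [−labial] while /ɸ/ is [+labial]; /x/ is [+dorsal] while /ɸ/ is [−dorsal], so the distinguishing features are [labial], [dorsal].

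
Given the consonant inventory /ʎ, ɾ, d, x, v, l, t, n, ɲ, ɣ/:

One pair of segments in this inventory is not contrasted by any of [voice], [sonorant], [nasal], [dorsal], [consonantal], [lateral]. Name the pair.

/d/ (voiced alveolar stop) and /v/ (voiced labiodental fricative) are both [+voice], [-sonorant], [-nasal], [-dorsal], [+consonantal], [-lateral], so none of the listed features separates them. (They do differ in [continuant], [labial] and [coronal], which are not among the given features.) Every other pair in the inventory differs on at least one listed feature.

d, v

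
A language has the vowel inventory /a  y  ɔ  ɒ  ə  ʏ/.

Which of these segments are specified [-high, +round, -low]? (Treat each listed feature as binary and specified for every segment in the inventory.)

Checking each segment against [-high], [+round], [-low]: /ɔ/ (mid back rounded lax vowel) satisfies every feature; every other segment in the inventory fails at least one.

ɔ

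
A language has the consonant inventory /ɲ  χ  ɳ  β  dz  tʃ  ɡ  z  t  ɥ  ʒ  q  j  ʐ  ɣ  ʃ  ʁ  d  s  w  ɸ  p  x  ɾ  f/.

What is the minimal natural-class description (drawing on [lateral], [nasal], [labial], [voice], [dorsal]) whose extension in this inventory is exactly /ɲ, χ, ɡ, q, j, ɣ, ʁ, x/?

[−labial, +dorsal]

/ɲ, χ, ɡ, q, j, ɣ, ʁ, x/ are all [−labial], [+dorsal], and no other segment in the inventory matches both values. Dropping any one of them over-generates: [+dorsal] alone would also admit /ɥ, w/; [−labial] alone would also admit /ɳ, dz, tʃ, z, …/. No other single listed feature picks out exactly this set either, so fewer than two features will not do.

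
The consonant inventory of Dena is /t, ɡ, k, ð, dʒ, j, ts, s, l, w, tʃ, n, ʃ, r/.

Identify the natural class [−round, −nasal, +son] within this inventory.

Eliminate segments failing any feature: /t, ɡ, k, ð, dʒ, ts, s, tʃ, ʃ/ are [−sonorant]; /w/ is [+round]; /n/ is [+nasal]. The remaining /j, l, r/ satisfy [−round], [−nasal], [+sonorant].

j, l, r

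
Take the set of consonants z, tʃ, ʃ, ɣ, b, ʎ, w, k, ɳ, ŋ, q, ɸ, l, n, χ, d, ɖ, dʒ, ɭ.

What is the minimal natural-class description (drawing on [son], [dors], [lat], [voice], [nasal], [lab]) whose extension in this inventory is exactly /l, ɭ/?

[+lat, -dors]

Every target segment is [+lateral], [-dorsal]; each remaining inventory member fails at least one of these. Each conjunct is needed — [-dorsal] alone would also admit /z, tʃ, ʃ, b, …/; [+lateral] alone would also admit /ʎ/ — and no other single listed feature has exactly this extension, so two is the minimum.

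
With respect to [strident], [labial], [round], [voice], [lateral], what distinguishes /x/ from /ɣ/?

[voice]

/x/ (voiceless velar fricative) and /ɣ/ (voiced velar fricative) agree on [-strident], [-labial], [-round], [-lateral]. They differ on [voice] (/x/ [-], /ɣ/ [+]).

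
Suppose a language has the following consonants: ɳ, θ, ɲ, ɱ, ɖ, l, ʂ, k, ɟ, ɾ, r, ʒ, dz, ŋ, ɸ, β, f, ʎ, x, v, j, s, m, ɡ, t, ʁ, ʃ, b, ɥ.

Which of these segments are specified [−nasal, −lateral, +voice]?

Eliminate segments failing any feature: /ɳ, ɲ, ɱ, ŋ, m/ are [+nasal]; /θ, ʂ, k, ɸ, f, x, s, t, ʃ/ are [−voice]; /l, ʎ/ are [+lateral]. The remaining /ɖ, ɟ, ɾ, r, ʒ, dz, β, v, j, ɡ, ʁ, b, ɥ/ satisfy [−nasal], [−lateral], [+voice].

ɖ, ɟ, ɾ, r, ʒ, dz, β, v, j, ɡ, ʁ, b, ɥ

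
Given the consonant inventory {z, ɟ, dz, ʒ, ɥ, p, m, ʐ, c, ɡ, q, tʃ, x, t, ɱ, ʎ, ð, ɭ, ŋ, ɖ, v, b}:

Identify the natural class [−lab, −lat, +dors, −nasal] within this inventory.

Checking each segment against [−labial], [−lateral], [+dorsal], [−nasal]: /ɟ/ (voiced palatal stop), /c/ (voiceless palatal stop), /ɡ/ (voiced velar stop), /q/ (voiceless uvular stop), /x/ (voiceless velar fricative) satisfy every feature; every other segment in the inventory fails at least one.

ɟ, c, ɡ, q, x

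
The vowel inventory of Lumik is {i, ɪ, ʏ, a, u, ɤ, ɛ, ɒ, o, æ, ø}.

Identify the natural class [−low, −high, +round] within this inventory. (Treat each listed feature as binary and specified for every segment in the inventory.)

o, ø

Eliminate segments failing any feature: /i, ɪ, ʏ, u/ are [+high]; /a, ɒ, æ/ are [+low]; /ɤ, ɛ/ are [−round]. The remaining /o, ø/ satisfy [−low], [−high], [+round].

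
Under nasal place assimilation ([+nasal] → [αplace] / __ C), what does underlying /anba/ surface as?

[amba]

The only nasal preceding a consonant is /n/ before /b/. /b/ is [+labial], so /n/ → /m/, giving [amba].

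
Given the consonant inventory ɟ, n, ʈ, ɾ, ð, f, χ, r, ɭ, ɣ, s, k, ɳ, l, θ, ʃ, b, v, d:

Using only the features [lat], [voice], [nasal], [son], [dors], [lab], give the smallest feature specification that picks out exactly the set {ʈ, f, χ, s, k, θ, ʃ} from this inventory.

Every target segment is [−voice] and no other inventory member is, so one feature is enough.

[−voice]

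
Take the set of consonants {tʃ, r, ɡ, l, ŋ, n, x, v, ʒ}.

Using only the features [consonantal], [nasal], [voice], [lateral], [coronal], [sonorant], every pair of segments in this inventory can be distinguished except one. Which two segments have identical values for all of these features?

/v/ (voiced labiodental fricative) and /ɡ/ (voiced velar stop) are both [+consonantal], [−nasal], [+voice], [−lateral], [−coronal], [−sonorant], so none of the listed features separates them. (They do differ in [continuant], [labial] and [dorsal], which are not among the given features.) Every other pair in the inventory differs on at least one listed feature.

v, ɡ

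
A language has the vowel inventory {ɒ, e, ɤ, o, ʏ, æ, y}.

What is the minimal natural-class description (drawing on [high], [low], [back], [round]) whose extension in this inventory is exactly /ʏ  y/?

[+high]

Every target segment is [+high] and no other inventory member is, so one feature is enough.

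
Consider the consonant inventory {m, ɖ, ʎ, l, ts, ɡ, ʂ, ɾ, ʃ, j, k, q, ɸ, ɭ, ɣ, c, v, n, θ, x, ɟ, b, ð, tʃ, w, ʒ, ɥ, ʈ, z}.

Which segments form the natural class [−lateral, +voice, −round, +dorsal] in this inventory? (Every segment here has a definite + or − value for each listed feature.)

Checking each segment against [−lateral], [+voice], [−round], [+dorsal]: /ɡ/ (voiced velar stop), /j/ (palatal glide), /ɣ/ (voiced velar fricative), /ɟ/ (voiced palatal stop) satisfy every feature; every other segment in the inventory fails at least one.

ɡ, j, ɣ, ɟ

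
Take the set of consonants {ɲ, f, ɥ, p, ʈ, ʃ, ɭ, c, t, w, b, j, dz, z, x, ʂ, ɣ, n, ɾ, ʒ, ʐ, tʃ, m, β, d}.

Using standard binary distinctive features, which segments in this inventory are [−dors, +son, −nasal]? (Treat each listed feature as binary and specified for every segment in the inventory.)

Eliminate segments failing any feature: /ɲ, ɥ, c, w, j, x, ɣ/ are [+dorsal]; /f, p, ʈ, ʃ, t, b, dz, z, ʂ, ʒ, ʐ, tʃ, β, d/ are [−sonorant]; /n, m/ are [+nasal]. The remaining /ɭ, ɾ/ satisfy [−dorsal], [+sonorant], [−nasal].

ɭ, ɾ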